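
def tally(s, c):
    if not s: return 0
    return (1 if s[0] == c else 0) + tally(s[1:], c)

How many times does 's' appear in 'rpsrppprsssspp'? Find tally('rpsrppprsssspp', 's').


s[0]='r' != 's' -> 0
s[0]='p' != 's' -> 0
s[0]='s' == 's' -> 1
s[0]='r' != 's' -> 0
s[0]='p' != 's' -> 0
s[0]='p' != 's' -> 0
s[0]='p' != 's' -> 0
s[0]='r' != 's' -> 0
s[0]='s' == 's' -> 1
s[0]='s' == 's' -> 1
s[0]='s' == 's' -> 1
s[0]='s' == 's' -> 1
s[0]='p' != 's' -> 0
s[0]='p' != 's' -> 0
Sum: 0 + 0 + 1 + 0 + 0 + 0 + 0 + 0 + 1 + 1 + 1 + 1 + 0 + 0 = 5

5


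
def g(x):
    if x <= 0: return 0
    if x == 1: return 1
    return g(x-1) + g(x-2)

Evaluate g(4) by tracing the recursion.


Computing g(4) bottom-up:
g(0) = 0
g(1) = 1
g(2) = g(1) + g(0) = 1 + 0 = 1
g(3) = g(2) + g(1) = 1 + 1 = 2
g(4) = g(3) + g(2) = 2 + 1 = 3

3


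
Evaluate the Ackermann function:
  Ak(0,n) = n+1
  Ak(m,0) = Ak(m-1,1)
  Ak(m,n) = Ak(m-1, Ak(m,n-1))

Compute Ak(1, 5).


Ak(1, 5) = Ak(0, Ak(1, 4))
  Ak(1, 4) = Ak(0, Ak(1, 3))
    Ak(1, 3) = Ak(0, Ak(1, 2))
      Ak(1, 2) = Ak(0, Ak(1, 1))
        Ak(1, 1) = Ak(0, Ak(1, 0))
          Ak(1, 0) = Ak(0, 1)
          Ak(0, 1) = 2
          = Ak(0, 2)
          Ak(0, 2) = 3
        = Ak(0, 3)
        Ak(0, 3) = 4
      = Ak(0, 4)
      Ak(0, 4) = 5
    = Ak(0, 5)
    Ak(0, 5) = 6
  = Ak(0, 6)
  Ak(0, 6) = 7
Result: Ak(1, 5) = 7

7


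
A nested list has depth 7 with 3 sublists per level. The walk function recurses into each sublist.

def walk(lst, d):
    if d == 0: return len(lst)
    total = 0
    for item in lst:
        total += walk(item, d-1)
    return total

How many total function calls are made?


At depth 0 (root): 1 call
At depth 1: each of 1 parents calls walk on 3 children = 3 calls
At depth 2: each of 3 parents calls walk on 3 children = 9 calls
At depth 3: each of 9 parents calls walk on 3 children = 27 calls
At depth 4: each of 27 parents calls walk on 3 children = 81 calls
At depth 5: each of 81 parents calls walk on 3 children = 243 calls
At depth 6: each of 243 parents calls walk on 3 children = 729 calls
At depth 7: each of 729 parents calls walk on 3 children = 2187 calls
Total: 1 + 3 + 9 + 27 + 81 + 243 + 729 + 2187 = 3280

3280


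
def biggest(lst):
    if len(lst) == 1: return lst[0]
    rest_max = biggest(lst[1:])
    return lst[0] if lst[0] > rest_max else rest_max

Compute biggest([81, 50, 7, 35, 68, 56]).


biggest([81, 50, 7, 35, 68, 56]): compare 81 with biggest([50, 7, 35, 68, 56])
biggest([50, 7, 35, 68, 56]): compare 50 with biggest([7, 35, 68, 56])
biggest([7, 35, 68, 56]): compare 7 with biggest([35, 68, 56])
biggest([35, 68, 56]): compare 35 with biggest([68, 56])
biggest([68, 56]): compare 68 with biggest([56])
biggest([56]) = 56  (base case)
Compare 68 with 56 -> 68
Compare 35 with 68 -> 68
Compare 7 with 68 -> 68
Compare 50 with 68 -> 68
Compare 81 with 68 -> 81

81


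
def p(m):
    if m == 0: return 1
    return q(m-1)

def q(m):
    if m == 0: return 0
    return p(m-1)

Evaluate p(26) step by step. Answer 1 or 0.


p(26) = q(25)
q(25) = p(24)
p(24) = q(23)
q(23) = p(22)
p(22) = q(21)
q(21) = p(20)
p(20) = q(19)
q(19) = p(18)
p(18) = q(17)
q(17) = p(16)
p(16) = q(15)
q(15) = p(14)
p(14) = q(13)
q(13) = p(12)
p(12) = q(11)
q(11) = p(10)
p(10) = q(9)
q(9) = p(8)
p(8) = q(7)
q(7) = p(6)
p(6) = q(5)
q(5) = p(4)
p(4) = q(3)
q(3) = p(2)
p(2) = q(1)
q(1) = p(0)
p(0) = 1  (base case)
Result: 1

1


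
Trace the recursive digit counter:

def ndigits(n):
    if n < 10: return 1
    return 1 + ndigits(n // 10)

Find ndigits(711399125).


ndigits(711399125) = 1 + ndigits(71139912)
ndigits(71139912) = 1 + ndigits(7113991)
ndigits(7113991) = 1 + ndigits(711399)
ndigits(711399) = 1 + ndigits(71139)
ndigits(71139) = 1 + ndigits(7113)
ndigits(7113) = 1 + ndigits(711)
ndigits(711) = 1 + ndigits(71)
ndigits(71) = 1 + ndigits(7)
ndigits(7) = 1  (base case: 7 < 10)
Unwinding: 1 + 1 + 1 + 1 + 1 + 1 + 1 + 1 + 1 = 9

9


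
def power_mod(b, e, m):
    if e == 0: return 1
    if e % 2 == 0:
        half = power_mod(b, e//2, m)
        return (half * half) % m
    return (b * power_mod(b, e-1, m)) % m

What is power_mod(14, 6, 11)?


power_mod(14, 6, 11): e is even, compute power_mod(14, 3, 11)
  power_mod(14, 3, 11): e is odd, compute power_mod(14, 2, 11)
    power_mod(14, 2, 11): e is even, compute power_mod(14, 1, 11)
      power_mod(14, 1, 11): e is odd, compute power_mod(14, 0, 11)
        power_mod(14, 0, 11) = 1
      (14 * 1) % 11 = 3
    half=3, (3*3) % 11 = 9
  (14 * 9) % 11 = 5
half=5, (5*5) % 11 = 3

3


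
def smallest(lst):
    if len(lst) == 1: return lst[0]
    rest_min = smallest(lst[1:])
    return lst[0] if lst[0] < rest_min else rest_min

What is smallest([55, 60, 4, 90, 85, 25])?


smallest([55, 60, 4, 90, 85, 25]): compare 55 with smallest([60, 4, 90, 85, 25])
smallest([60, 4, 90, 85, 25]): compare 60 with smallest([4, 90, 85, 25])
smallest([4, 90, 85, 25]): compare 4 with smallest([90, 85, 25])
smallest([90, 85, 25]): compare 90 with smallest([85, 25])
smallest([85, 25]): compare 85 with smallest([25])
smallest([25]) = 25  (base case)
Compare 85 with 25 -> 25
Compare 90 with 25 -> 25
Compare 4 with 25 -> 4
Compare 60 with 4 -> 4
Compare 55 with 4 -> 4

4


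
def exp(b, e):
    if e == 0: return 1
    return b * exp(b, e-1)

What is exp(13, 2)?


exp(13, 2)
= 13 * exp(13, 1)
= 13 * 13 * exp(13, 0)
= 13 * 13 * 1
= 169

169


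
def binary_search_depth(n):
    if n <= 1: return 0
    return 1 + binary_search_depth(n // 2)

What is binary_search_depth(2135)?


2135 / 2 = 1067
1067 / 2 = 533
533 / 2 = 266
266 / 2 = 133
133 / 2 = 66
66 / 2 = 33
33 / 2 = 16
16 / 2 = 8
8 / 2 = 4
4 / 2 = 2
2 / 2 = 1
Reached 1 after 11 halvings

11


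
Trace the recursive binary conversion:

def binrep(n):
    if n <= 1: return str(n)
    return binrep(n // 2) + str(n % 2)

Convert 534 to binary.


binrep(534) = binrep(267) + '0'
binrep(267) = binrep(133) + '1'
binrep(133) = binrep(66) + '1'
binrep(66) = binrep(33) + '0'
binrep(33) = binrep(16) + '1'
binrep(16) = binrep(8) + '0'
binrep(8) = binrep(4) + '0'
binrep(4) = binrep(2) + '0'
binrep(2) = binrep(1) + '0'
binrep(1) = '1'  (base case)
Concatenating: '1' + '0' + '0' + '0' + '0' + '1' + '0' + '1' + '1' + '0' = '1000010110'

1000010110


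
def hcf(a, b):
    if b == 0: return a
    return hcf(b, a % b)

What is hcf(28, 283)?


hcf(28, 283) = hcf(283, 28)
hcf(283, 28) = hcf(28, 3)
hcf(28, 3) = hcf(3, 1)
hcf(3, 1) = hcf(1, 0)
hcf(1, 0) = 1  (base case)

1


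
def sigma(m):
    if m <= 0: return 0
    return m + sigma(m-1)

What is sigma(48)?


sigma(48)
= 48 + 47 + 46 + 45 + 44 + 43 + 42 + 41 + 40 + 39 + 38 + 37 + 36 + 35 + 34 + 33 + 32 + 31 + 30 + 29 + 28 + 27 + 26 + 25 + 24 + 23 + 22 + 21 + 20 + 19 + 18 + 17 + 16 + 15 + 14 + 13 + 12 + 11 + 10 + 9 + 8 + 7 + 6 + 5 + 4 + 3 + 2 + 1 + sigma(0)
= 48 + 47 + 46 + 45 + 44 + 43 + 42 + 41 + 40 + 39 + 38 + 37 + 36 + 35 + 34 + 33 + 32 + 31 + 30 + 29 + 28 + 27 + 26 + 25 + 24 + 23 + 22 + 21 + 20 + 19 + 18 + 17 + 16 + 15 + 14 + 13 + 12 + 11 + 10 + 9 + 8 + 7 + 6 + 5 + 4 + 3 + 2 + 1 + 0
= 1176

1176


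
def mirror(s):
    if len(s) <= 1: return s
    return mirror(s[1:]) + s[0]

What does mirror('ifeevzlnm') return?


mirror('ifeevzlnm') = mirror('feevzlnm') + 'i'
mirror('feevzlnm') = mirror('eevzlnm') + 'f'
mirror('eevzlnm') = mirror('evzlnm') + 'e'
mirror('evzlnm') = mirror('vzlnm') + 'e'
mirror('vzlnm') = mirror('zlnm') + 'v'
mirror('zlnm') = mirror('lnm') + 'z'
mirror('lnm') = mirror('nm') + 'l'
mirror('nm') = mirror('m') + 'n'
mirror('m') = 'm'  (base case)
Concatenating: 'm' + 'n' + 'l' + 'z' + 'v' + 'e' + 'e' + 'f' + 'i' = 'mnlzveefi'

mnlzveefi


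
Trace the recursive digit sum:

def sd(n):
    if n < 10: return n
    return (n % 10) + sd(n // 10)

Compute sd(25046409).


sd(25046409) = 9 + sd(2504640)
sd(2504640) = 0 + sd(250464)
sd(250464) = 4 + sd(25046)
sd(25046) = 6 + sd(2504)
sd(2504) = 4 + sd(250)
sd(250) = 0 + sd(25)
sd(25) = 5 + sd(2)
sd(2) = 2  (base case)
Total: 9 + 0 + 4 + 6 + 4 + 0 + 5 + 2 = 30

30


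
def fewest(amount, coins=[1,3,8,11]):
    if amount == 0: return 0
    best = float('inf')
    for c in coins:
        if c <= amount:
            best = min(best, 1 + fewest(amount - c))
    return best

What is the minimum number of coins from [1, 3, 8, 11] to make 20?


Building up with DP:
fewest(0) = 0
fewest(1) = min(1+fewest(0)=1+0=1) = 1
fewest(2) = min(1+fewest(1)=1+1=2) = 2
fewest(3) = min(1+fewest(2)=1+2=3, 1+fewest(0)=1+0=1) = 1
fewest(4) = min(1+fewest(3)=1+1=2, 1+fewest(1)=1+1=2) = 2
fewest(5) = min(1+fewest(4)=1+2=3, 1+fewest(2)=1+2=3) = 3
fewest(6) = min(1+fewest(5)=1+3=4, 1+fewest(3)=1+1=2) = 2
fewest(7) = min(1+fewest(6)=1+2=3, 1+fewest(4)=1+2=3) = 3
fewest(8) = min(1+fewest(7)=1+3=4, 1+fewest(5)=1+3=4, 1+fewest(0)=1+0=1) = 1
fewest(9) = min(1+fewest(8)=1+1=2, 1+fewest(6)=1+2=3, 1+fewest(1)=1+1=2) = 2
fewest(10) = min(1+fewest(9)=1+2=3, 1+fewest(7)=1+3=4, 1+fewest(2)=1+2=3) = 3
fewest(11) = min(1+fewest(10)=1+3=4, 1+fewest(8)=1+1=2, 1+fewest(3)=1+1=2, 1+fewest(0)=1+0=1) = 1
fewest(12) = min(1+fewest(11)=1+1=2, 1+fewest(9)=1+2=3, 1+fewest(4)=1+2=3, 1+fewest(1)=1+1=2) = 2
fewest(13) = min(1+fewest(12)=1+2=3, 1+fewest(10)=1+3=4, 1+fewest(5)=1+3=4, 1+fewest(2)=1+2=3) = 3
fewest(14) = min(1+fewest(13)=1+3=4, 1+fewest(11)=1+1=2, 1+fewest(6)=1+2=3, 1+fewest(3)=1+1=2) = 2
fewest(15) = min(1+fewest(14)=1+2=3, 1+fewest(12)=1+2=3, 1+fewest(7)=1+3=4, 1+fewest(4)=1+2=3) = 3
fewest(16) = min(1+fewest(15)=1+3=4, 1+fewest(13)=1+3=4, 1+fewest(8)=1+1=2, 1+fewest(5)=1+3=4) = 2
fewest(17) = min(1+fewest(16)=1+2=3, 1+fewest(14)=1+2=3, 1+fewest(9)=1+2=3, 1+fewest(6)=1+2=3) = 3
fewest(18) = min(1+fewest(17)=1+3=4, 1+fewest(15)=1+3=4, 1+fewest(10)=1+3=4, 1+fewest(7)=1+3=4) = 4
fewest(19) = min(1+fewest(18)=1+4=5, 1+fewest(16)=1+2=3, 1+fewest(11)=1+1=2, 1+fewest(8)=1+1=2) = 2
fewest(20) = min(1+fewest(19)=1+2=3, 1+fewest(17)=1+3=4, 1+fewest(12)=1+2=3, 1+fewest(9)=1+2=3) = 3

3


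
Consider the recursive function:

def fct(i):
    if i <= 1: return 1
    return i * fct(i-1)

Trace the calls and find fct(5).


fct(5)
= 5 * fct(4)
= 5 * 4 * fct(3)
= 5 * 4 * 3 * fct(2)
= 5 * 4 * 3 * 2 * fct(1)
= 5 * 4 * 3 * 2 * 1
= 120

120


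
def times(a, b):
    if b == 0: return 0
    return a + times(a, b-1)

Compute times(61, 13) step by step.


times(61, 13) = 61 + times(61, 12)
times(61, 12) = 61 + times(61, 11)
times(61, 11) = 61 + times(61, 10)
times(61, 10) = 61 + times(61, 9)
times(61, 9) = 61 + times(61, 8)
times(61, 8) = 61 + times(61, 7)
times(61, 7) = 61 + times(61, 6)
times(61, 6) = 61 + times(61, 5)
times(61, 5) = 61 + times(61, 4)
times(61, 4) = 61 + times(61, 3)
times(61, 3) = 61 + times(61, 2)
times(61, 2) = 61 + times(61, 1)
times(61, 1) = 61 + times(61, 0)
times(61, 0) = 0  (base case)
Total: 61 + 61 + 61 + 61 + 61 + 61 + 61 + 61 + 61 + 61 + 61 + 61 + 61 + 0 = 793

793


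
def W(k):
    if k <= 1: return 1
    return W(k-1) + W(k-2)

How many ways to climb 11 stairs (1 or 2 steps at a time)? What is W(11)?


Building up from base cases:
W(0) = 1
W(1) = 1
W(2) = W(1) + W(0) = 1 + 1 = 2
W(3) = W(2) + W(1) = 2 + 1 = 3
W(4) = W(3) + W(2) = 3 + 2 = 5
W(5) = W(4) + W(3) = 5 + 3 = 8
W(6) = W(5) + W(4) = 8 + 5 = 13
W(7) = W(6) + W(5) = 13 + 8 = 21
W(8) = W(7) + W(6) = 21 + 13 = 34
W(9) = W(8) + W(7) = 34 + 21 = 55
W(10) = W(9) + W(8) = 55 + 34 = 89
W(11) = W(10) + W(9) = 89 + 55 = 144

144


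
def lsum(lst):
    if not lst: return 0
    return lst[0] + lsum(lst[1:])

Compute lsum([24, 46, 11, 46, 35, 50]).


lsum([24, 46, 11, 46, 35, 50]) = 24 + lsum([46, 11, 46, 35, 50])
lsum([46, 11, 46, 35, 50]) = 46 + lsum([11, 46, 35, 50])
lsum([11, 46, 35, 50]) = 11 + lsum([46, 35, 50])
lsum([46, 35, 50]) = 46 + lsum([35, 50])
lsum([35, 50]) = 35 + lsum([50])
lsum([50]) = 50 + lsum([])
lsum([]) = 0  (base case)
Total: 24 + 46 + 11 + 46 + 35 + 50 + 0 = 212

212


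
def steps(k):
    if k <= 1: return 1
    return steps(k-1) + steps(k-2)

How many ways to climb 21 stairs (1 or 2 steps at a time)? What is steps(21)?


Building up from base cases:
steps(0) = 1
steps(1) = 1
steps(2) = steps(1) + steps(0) = 1 + 1 = 2
steps(3) = steps(2) + steps(1) = 2 + 1 = 3
steps(4) = steps(3) + steps(2) = 3 + 2 = 5
steps(5) = steps(4) + steps(3) = 5 + 3 = 8
steps(6) = steps(5) + steps(4) = 8 + 5 = 13
steps(7) = steps(6) + steps(5) = 13 + 8 = 21
steps(8) = steps(7) + steps(6) = 21 + 13 = 34
steps(9) = steps(8) + steps(7) = 34 + 21 = 55
steps(10) = steps(9) + steps(8) = 55 + 34 = 89
steps(11) = steps(10) + steps(9) = 89 + 55 = 144
steps(12) = steps(11) + steps(10) = 144 + 89 = 233
steps(13) = steps(12) + steps(11) = 233 + 144 = 377
steps(14) = steps(13) + steps(12) = 377 + 233 = 610
steps(15) = steps(14) + steps(13) = 610 + 377 = 987
steps(16) = steps(15) + steps(14) = 987 + 610 = 1597
steps(17) = steps(16) + steps(15) = 1597 + 987 = 2584
steps(18) = steps(17) + steps(16) = 2584 + 1597 = 4181
steps(19) = steps(18) + steps(17) = 4181 + 2584 = 6765
steps(20) = steps(19) + steps(18) = 6765 + 4181 = 10946
steps(21) = steps(20) + steps(19) = 10946 + 6765 = 17711

17711


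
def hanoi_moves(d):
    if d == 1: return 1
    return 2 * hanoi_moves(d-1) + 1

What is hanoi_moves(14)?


hanoi_moves(14) = 2 * hanoi_moves(13) + 1
hanoi_moves(13) = 2 * hanoi_moves(12) + 1
hanoi_moves(12) = 2 * hanoi_moves(11) + 1
hanoi_moves(11) = 2 * hanoi_moves(10) + 1
hanoi_moves(10) = 2 * hanoi_moves(9) + 1
hanoi_moves(9) = 2 * hanoi_moves(8) + 1
hanoi_moves(8) = 2 * hanoi_moves(7) + 1
hanoi_moves(7) = 2 * hanoi_moves(6) + 1
hanoi_moves(6) = 2 * hanoi_moves(5) + 1
hanoi_moves(5) = 2 * hanoi_moves(4) + 1
hanoi_moves(4) = 2 * hanoi_moves(3) + 1
hanoi_moves(3) = 2 * hanoi_moves(2) + 1
hanoi_moves(2) = 2 * hanoi_moves(1) + 1
hanoi_moves(1) = 1  (base case)
hanoi_moves(2) = 2 * 1 + 1 = 3
hanoi_moves(3) = 2 * 3 + 1 = 7
hanoi_moves(4) = 2 * 7 + 1 = 15
hanoi_moves(5) = 2 * 15 + 1 = 31
hanoi_moves(6) = 2 * 31 + 1 = 63
hanoi_moves(7) = 2 * 63 + 1 = 127
hanoi_moves(8) = 2 * 127 + 1 = 255
hanoi_moves(9) = 2 * 255 + 1 = 511
hanoi_moves(10) = 2 * 511 + 1 = 1023
hanoi_moves(11) = 2 * 1023 + 1 = 2047
hanoi_moves(12) = 2 * 2047 + 1 = 4095
hanoi_moves(13) = 2 * 4095 + 1 = 8191
hanoi_moves(14) = 2 * 8191 + 1 = 16383

16383


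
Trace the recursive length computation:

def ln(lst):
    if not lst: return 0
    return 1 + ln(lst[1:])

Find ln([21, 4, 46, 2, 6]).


ln([21, 4, 46, 2, 6]) = 1 + ln([4, 46, 2, 6])
ln([4, 46, 2, 6]) = 1 + ln([46, 2, 6])
ln([46, 2, 6]) = 1 + ln([2, 6])
ln([2, 6]) = 1 + ln([6])
ln([6]) = 1 + ln([])
ln([]) = 0  (base case)
Unwinding: 1 + 1 + 1 + 1 + 1 + 0 = 5

5


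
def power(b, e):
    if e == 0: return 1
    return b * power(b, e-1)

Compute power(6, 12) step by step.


power(6, 12)
= 6 * power(6, 11)
= 6 * 6 * power(6, 10)
= 6 * 6 * 6 * power(6, 9)
= 6 * 6 * 6 * 6 * power(6, 8)
= 6 * 6 * 6 * 6 * 6 * power(6, 7)
= 6 * 6 * 6 * 6 * 6 * 6 * power(6, 6)
= 6 * 6 * 6 * 6 * 6 * 6 * 6 * power(6, 5)
= 6 * 6 * 6 * 6 * 6 * 6 * 6 * 6 * power(6, 4)
= 6 * 6 * 6 * 6 * 6 * 6 * 6 * 6 * 6 * power(6, 3)
= 6 * 6 * 6 * 6 * 6 * 6 * 6 * 6 * 6 * 6 * power(6, 2)
= 6 * 6 * 6 * 6 * 6 * 6 * 6 * 6 * 6 * 6 * 6 * power(6, 1)
= 6 * 6 * 6 * 6 * 6 * 6 * 6 * 6 * 6 * 6 * 6 * 6 * power(6, 0)
= 6 * 6 * 6 * 6 * 6 * 6 * 6 * 6 * 6 * 6 * 6 * 6 * 1
= 2176782336

2176782336


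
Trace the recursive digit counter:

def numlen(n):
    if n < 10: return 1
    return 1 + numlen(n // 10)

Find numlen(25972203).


numlen(25972203) = 1 + numlen(2597220)
numlen(2597220) = 1 + numlen(259722)
numlen(259722) = 1 + numlen(25972)
numlen(25972) = 1 + numlen(2597)
numlen(2597) = 1 + numlen(259)
numlen(259) = 1 + numlen(25)
numlen(25) = 1 + numlen(2)
numlen(2) = 1  (base case: 2 < 10)
Unwinding: 1 + 1 + 1 + 1 + 1 + 1 + 1 + 1 = 8

8


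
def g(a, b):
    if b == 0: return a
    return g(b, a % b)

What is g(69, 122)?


g(69, 122) = g(122, 69)
g(122, 69) = g(69, 53)
g(69, 53) = g(53, 16)
g(53, 16) = g(16, 5)
g(16, 5) = g(5, 1)
g(5, 1) = g(1, 0)
g(1, 0) = 1  (base case)

1


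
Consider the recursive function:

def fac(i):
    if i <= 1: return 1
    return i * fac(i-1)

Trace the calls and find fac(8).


fac(8)
= 8 * fac(7)
= 8 * 7 * fac(6)
= 8 * 7 * 6 * fac(5)
= 8 * 7 * 6 * 5 * fac(4)
= 8 * 7 * 6 * 5 * 4 * fac(3)
= 8 * 7 * 6 * 5 * 4 * 3 * fac(2)
= 8 * 7 * 6 * 5 * 4 * 3 * 2 * fac(1)
= 8 * 7 * 6 * 5 * 4 * 3 * 2 * 1
= 40320

40320


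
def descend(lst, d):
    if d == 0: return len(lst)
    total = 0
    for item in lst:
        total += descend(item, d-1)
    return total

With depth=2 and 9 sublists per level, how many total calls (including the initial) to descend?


At depth 0 (root): 1 call
At depth 1: each of 1 parents calls descend on 9 children = 9 calls
At depth 2: each of 9 parents calls descend on 9 children = 81 calls
Total: 1 + 9 + 81 = 91

91


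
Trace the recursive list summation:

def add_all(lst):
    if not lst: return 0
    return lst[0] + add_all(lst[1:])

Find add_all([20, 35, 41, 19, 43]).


add_all([20, 35, 41, 19, 43]) = 20 + add_all([35, 41, 19, 43])
add_all([35, 41, 19, 43]) = 35 + add_all([41, 19, 43])
add_all([41, 19, 43]) = 41 + add_all([19, 43])
add_all([19, 43]) = 19 + add_all([43])
add_all([43]) = 43 + add_all([])
add_all([]) = 0  (base case)
Total: 20 + 35 + 41 + 19 + 43 + 0 = 158

158


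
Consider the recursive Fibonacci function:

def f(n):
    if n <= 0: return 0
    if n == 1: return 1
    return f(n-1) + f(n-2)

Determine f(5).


Computing f(5) bottom-up:
f(0) = 0
f(1) = 1
f(2) = f(1) + f(0) = 1 + 0 = 1
f(3) = f(2) + f(1) = 1 + 1 = 2
f(4) = f(3) + f(2) = 2 + 1 = 3
f(5) = f(4) + f(3) = 3 + 2 = 5

5


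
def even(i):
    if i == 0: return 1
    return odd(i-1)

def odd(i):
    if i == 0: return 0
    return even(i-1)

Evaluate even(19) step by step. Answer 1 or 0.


even(19) = odd(18)
odd(18) = even(17)
even(17) = odd(16)
odd(16) = even(15)
even(15) = odd(14)
odd(14) = even(13)
even(13) = odd(12)
odd(12) = even(11)
even(11) = odd(10)
odd(10) = even(9)
even(9) = odd(8)
odd(8) = even(7)
even(7) = odd(6)
odd(6) = even(5)
even(5) = odd(4)
odd(4) = even(3)
even(3) = odd(2)
odd(2) = even(1)
even(1) = odd(0)
odd(0) = 0  (base case)
Result: 0

0


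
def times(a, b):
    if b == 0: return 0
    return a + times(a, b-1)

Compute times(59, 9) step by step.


times(59, 9) = 59 + times(59, 8)
times(59, 8) = 59 + times(59, 7)
times(59, 7) = 59 + times(59, 6)
times(59, 6) = 59 + times(59, 5)
times(59, 5) = 59 + times(59, 4)
times(59, 4) = 59 + times(59, 3)
times(59, 3) = 59 + times(59, 2)
times(59, 2) = 59 + times(59, 1)
times(59, 1) = 59 + times(59, 0)
times(59, 0) = 0  (base case)
Total: 59 + 59 + 59 + 59 + 59 + 59 + 59 + 59 + 59 + 0 = 531

531


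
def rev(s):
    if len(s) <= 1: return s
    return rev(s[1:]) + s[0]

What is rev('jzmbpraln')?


rev('jzmbpraln') = rev('zmbpraln') + 'j'
rev('zmbpraln') = rev('mbpraln') + 'z'
rev('mbpraln') = rev('bpraln') + 'm'
rev('bpraln') = rev('praln') + 'b'
rev('praln') = rev('raln') + 'p'
rev('raln') = rev('aln') + 'r'
rev('aln') = rev('ln') + 'a'
rev('ln') = rev('n') + 'l'
rev('n') = 'n'  (base case)
Concatenating: 'n' + 'l' + 'a' + 'r' + 'p' + 'b' + 'm' + 'z' + 'j' = 'nlarpbmzj'

nlarpbmzj


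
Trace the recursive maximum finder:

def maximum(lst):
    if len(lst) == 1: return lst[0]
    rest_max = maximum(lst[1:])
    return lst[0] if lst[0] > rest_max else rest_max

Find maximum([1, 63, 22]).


maximum([1, 63, 22]): compare 1 with maximum([63, 22])
maximum([63, 22]): compare 63 with maximum([22])
maximum([22]) = 22  (base case)
Compare 63 with 22 -> 63
Compare 1 with 63 -> 63

63


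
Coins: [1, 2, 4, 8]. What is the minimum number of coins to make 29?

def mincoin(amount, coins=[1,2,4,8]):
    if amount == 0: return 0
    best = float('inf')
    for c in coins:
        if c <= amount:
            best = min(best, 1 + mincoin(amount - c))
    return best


Building up with DP:
mincoin(0) = 0
mincoin(1) = min(1+mincoin(0)=1+0=1) = 1
mincoin(2) = min(1+mincoin(1)=1+1=2, 1+mincoin(0)=1+0=1) = 1
mincoin(3) = min(1+mincoin(2)=1+1=2, 1+mincoin(1)=1+1=2) = 2
mincoin(4) = min(1+mincoin(3)=1+2=3, 1+mincoin(2)=1+1=2, 1+mincoin(0)=1+0=1) = 1
mincoin(5) = min(1+mincoin(4)=1+1=2, 1+mincoin(3)=1+2=3, 1+mincoin(1)=1+1=2) = 2
mincoin(6) = min(1+mincoin(5)=1+2=3, 1+mincoin(4)=1+1=2, 1+mincoin(2)=1+1=2) = 2
mincoin(7) = min(1+mincoin(6)=1+2=3, 1+mincoin(5)=1+2=3, 1+mincoin(3)=1+2=3) = 3
mincoin(8) = min(1+mincoin(7)=1+3=4, 1+mincoin(6)=1+2=3, 1+mincoin(4)=1+1=2, 1+mincoin(0)=1+0=1) = 1
mincoin(9) = min(1+mincoin(8)=1+1=2, 1+mincoin(7)=1+3=4, 1+mincoin(5)=1+2=3, 1+mincoin(1)=1+1=2) = 2
mincoin(10) = min(1+mincoin(9)=1+2=3, 1+mincoin(8)=1+1=2, 1+mincoin(6)=1+2=3, 1+mincoin(2)=1+1=2) = 2
mincoin(11) = min(1+mincoin(10)=1+2=3, 1+mincoin(9)=1+2=3, 1+mincoin(7)=1+3=4, 1+mincoin(3)=1+2=3) = 3
mincoin(12) = min(1+mincoin(11)=1+3=4, 1+mincoin(10)=1+2=3, 1+mincoin(8)=1+1=2, 1+mincoin(4)=1+1=2) = 2
mincoin(13) = min(1+mincoin(12)=1+2=3, 1+mincoin(11)=1+3=4, 1+mincoin(9)=1+2=3, 1+mincoin(5)=1+2=3) = 3
mincoin(14) = min(1+mincoin(13)=1+3=4, 1+mincoin(12)=1+2=3, 1+mincoin(10)=1+2=3, 1+mincoin(6)=1+2=3) = 3
mincoin(15) = min(1+mincoin(14)=1+3=4, 1+mincoin(13)=1+3=4, 1+mincoin(11)=1+3=4, 1+mincoin(7)=1+3=4) = 4
mincoin(16) = min(1+mincoin(15)=1+4=5, 1+mincoin(14)=1+3=4, 1+mincoin(12)=1+2=3, 1+mincoin(8)=1+1=2) = 2
mincoin(17) = min(1+mincoin(16)=1+2=3, 1+mincoin(15)=1+4=5, 1+mincoin(13)=1+3=4, 1+mincoin(9)=1+2=3) = 3
mincoin(18) = min(1+mincoin(17)=1+3=4, 1+mincoin(16)=1+2=3, 1+mincoin(14)=1+3=4, 1+mincoin(10)=1+2=3) = 3
mincoin(19) = min(1+mincoin(18)=1+3=4, 1+mincoin(17)=1+3=4, 1+mincoin(15)=1+4=5, 1+mincoin(11)=1+3=4) = 4
mincoin(20) = min(1+mincoin(19)=1+4=5, 1+mincoin(18)=1+3=4, 1+mincoin(16)=1+2=3, 1+mincoin(12)=1+2=3) = 3
mincoin(21) = min(1+mincoin(20)=1+3=4, 1+mincoin(19)=1+4=5, 1+mincoin(17)=1+3=4, 1+mincoin(13)=1+3=4) = 4
mincoin(22) = min(1+mincoin(21)=1+4=5, 1+mincoin(20)=1+3=4, 1+mincoin(18)=1+3=4, 1+mincoin(14)=1+3=4) = 4
mincoin(23) = min(1+mincoin(22)=1+4=5, 1+mincoin(21)=1+4=5, 1+mincoin(19)=1+4=5, 1+mincoin(15)=1+4=5) = 5
mincoin(24) = min(1+mincoin(23)=1+5=6, 1+mincoin(22)=1+4=5, 1+mincoin(20)=1+3=4, 1+mincoin(16)=1+2=3) = 3
mincoin(25) = min(1+mincoin(24)=1+3=4, 1+mincoin(23)=1+5=6, 1+mincoin(21)=1+4=5, 1+mincoin(17)=1+3=4) = 4
mincoin(26) = min(1+mincoin(25)=1+4=5, 1+mincoin(24)=1+3=4, 1+mincoin(22)=1+4=5, 1+mincoin(18)=1+3=4) = 4
mincoin(27) = min(1+mincoin(26)=1+4=5, 1+mincoin(25)=1+4=5, 1+mincoin(23)=1+5=6, 1+mincoin(19)=1+4=5) = 5
mincoin(28) = min(1+mincoin(27)=1+5=6, 1+mincoin(26)=1+4=5, 1+mincoin(24)=1+3=4, 1+mincoin(20)=1+3=4) = 4
mincoin(29) = min(1+mincoin(28)=1+4=5, 1+mincoin(27)=1+5=6, 1+mincoin(25)=1+4=5, 1+mincoin(21)=1+4=5) = 5

5


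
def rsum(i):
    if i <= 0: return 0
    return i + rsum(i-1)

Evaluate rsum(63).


rsum(63)
= 63 + 62 + 61 + 60 + 59 + 58 + 57 + 56 + 55 + 54 + 53 + 52 + 51 + 50 + 49 + 48 + 47 + 46 + 45 + 44 + 43 + 42 + 41 + 40 + 39 + 38 + 37 + 36 + 35 + 34 + 33 + 32 + 31 + 30 + 29 + 28 + 27 + 26 + 25 + 24 + 23 + 22 + 21 + 20 + 19 + 18 + 17 + 16 + 15 + 14 + 13 + 12 + 11 + 10 + 9 + 8 + 7 + 6 + 5 + 4 + 3 + 2 + 1 + rsum(0)
= 63 + 62 + 61 + 60 + 59 + 58 + 57 + 56 + 55 + 54 + 53 + 52 + 51 + 50 + 49 + 48 + 47 + 46 + 45 + 44 + 43 + 42 + 41 + 40 + 39 + 38 + 37 + 36 + 35 + 34 + 33 + 32 + 31 + 30 + 29 + 28 + 27 + 26 + 25 + 24 + 23 + 22 + 21 + 20 + 19 + 18 + 17 + 16 + 15 + 14 + 13 + 12 + 11 + 10 + 9 + 8 + 7 + 6 + 5 + 4 + 3 + 2 + 1 + 0
= 2016

2016


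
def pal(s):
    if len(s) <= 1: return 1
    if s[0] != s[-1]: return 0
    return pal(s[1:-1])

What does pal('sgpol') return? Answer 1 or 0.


pal('sgpol'): s[0]='s' != s[-1]='l' -> return 0
Result: 0 (not a palindrome)

0


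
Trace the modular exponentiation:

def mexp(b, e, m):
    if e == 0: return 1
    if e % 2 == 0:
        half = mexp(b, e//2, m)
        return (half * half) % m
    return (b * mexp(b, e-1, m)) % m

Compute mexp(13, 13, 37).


mexp(13, 13, 37): e is odd, compute mexp(13, 12, 37)
  mexp(13, 12, 37): e is even, compute mexp(13, 6, 37)
    mexp(13, 6, 37): e is even, compute mexp(13, 3, 37)
      mexp(13, 3, 37): e is odd, compute mexp(13, 2, 37)
        mexp(13, 2, 37): e is even, compute mexp(13, 1, 37)
          mexp(13, 1, 37): e is odd, compute mexp(13, 0, 37)
          mexp(13, 0, 37) = 1
          (13 * 1) % 37 = 13
        half=13, (13*13) % 37 = 21
      (13 * 21) % 37 = 14
    half=14, (14*14) % 37 = 11
  half=11, (11*11) % 37 = 10
(13 * 10) % 37 = 19

19


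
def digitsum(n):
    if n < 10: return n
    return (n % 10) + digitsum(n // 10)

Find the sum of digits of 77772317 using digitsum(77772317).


digitsum(77772317) = 7 + digitsum(7777231)
digitsum(7777231) = 1 + digitsum(777723)
digitsum(777723) = 3 + digitsum(77772)
digitsum(77772) = 2 + digitsum(7777)
digitsum(7777) = 7 + digitsum(777)
digitsum(777) = 7 + digitsum(77)
digitsum(77) = 7 + digitsum(7)
digitsum(7) = 7  (base case)
Total: 7 + 1 + 3 + 2 + 7 + 7 + 7 + 7 = 41

41


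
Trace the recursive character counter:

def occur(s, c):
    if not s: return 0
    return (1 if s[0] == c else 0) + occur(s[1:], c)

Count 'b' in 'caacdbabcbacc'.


s[0]='c' != 'b' -> 0
s[0]='a' != 'b' -> 0
s[0]='a' != 'b' -> 0
s[0]='c' != 'b' -> 0
s[0]='d' != 'b' -> 0
s[0]='b' == 'b' -> 1
s[0]='a' != 'b' -> 0
s[0]='b' == 'b' -> 1
s[0]='c' != 'b' -> 0
s[0]='b' == 'b' -> 1
s[0]='a' != 'b' -> 0
s[0]='c' != 'b' -> 0
s[0]='c' != 'b' -> 0
Sum: 0 + 0 + 0 + 0 + 0 + 1 + 0 + 1 + 0 + 1 + 0 + 0 + 0 = 3

3


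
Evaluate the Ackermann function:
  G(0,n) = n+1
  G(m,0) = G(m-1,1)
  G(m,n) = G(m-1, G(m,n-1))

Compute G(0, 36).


G(0, 36) = 37
Result: G(0, 36) = 37

37


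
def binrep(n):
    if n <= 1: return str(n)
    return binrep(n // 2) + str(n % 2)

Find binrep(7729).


binrep(7729) = binrep(3864) + '1'
binrep(3864) = binrep(1932) + '0'
binrep(1932) = binrep(966) + '0'
binrep(966) = binrep(483) + '0'
binrep(483) = binrep(241) + '1'
binrep(241) = binrep(120) + '1'
binrep(120) = binrep(60) + '0'
binrep(60) = binrep(30) + '0'
binrep(30) = binrep(15) + '0'
binrep(15) = binrep(7) + '1'
binrep(7) = binrep(3) + '1'
binrep(3) = binrep(1) + '1'
binrep(1) = '1'  (base case)
Concatenating: '1' + '1' + '1' + '1' + '0' + '0' + '0' + '1' + '1' + '0' + '0' + '0' + '1' = '1111000110001'

1111000110001


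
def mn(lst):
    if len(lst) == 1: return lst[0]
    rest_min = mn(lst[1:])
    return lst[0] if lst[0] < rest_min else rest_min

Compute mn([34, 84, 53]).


mn([34, 84, 53]): compare 34 with mn([84, 53])
mn([84, 53]): compare 84 with mn([53])
mn([53]) = 53  (base case)
Compare 84 with 53 -> 53
Compare 34 with 53 -> 34

34


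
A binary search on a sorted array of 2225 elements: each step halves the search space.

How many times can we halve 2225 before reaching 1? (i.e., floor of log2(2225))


2225 / 2 = 1112
1112 / 2 = 556
556 / 2 = 278
278 / 2 = 139
139 / 2 = 69
69 / 2 = 34
34 / 2 = 17
17 / 2 = 8
8 / 2 = 4
4 / 2 = 2
2 / 2 = 1
Reached 1 after 11 halvings

11


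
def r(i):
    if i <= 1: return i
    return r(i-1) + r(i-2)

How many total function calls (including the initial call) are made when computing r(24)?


Let C(n) = total calls for r(n)
C(0) = 1, C(1) = 1
C(2) = 1 + C(1) + C(0) = 1 + 1 + 1 = 3
C(3) = 1 + C(2) + C(1) = 1 + 3 + 1 = 5
C(4) = 1 + C(3) + C(2) = 1 + 5 + 3 = 9
C(5) = 1 + C(4) + C(3) = 1 + 9 + 5 = 15
C(6) = 1 + C(5) + C(4) = 1 + 15 + 9 = 25
C(7) = 1 + C(6) + C(5) = 1 + 25 + 15 = 41
C(8) = 1 + C(7) + C(6) = 1 + 41 + 25 = 67
C(9) = 1 + C(8) + C(7) = 1 + 67 + 41 = 109
C(10) = 1 + C(9) + C(8) = 1 + 109 + 67 = 177
C(11) = 1 + C(10) + C(9) = 1 + 177 + 109 = 287
C(12) = 1 + C(11) + C(10) = 1 + 287 + 177 = 465
C(13) = 1 + C(12) + C(11) = 1 + 465 + 287 = 753
C(14) = 1 + C(13) + C(12) = 1 + 753 + 465 = 1219
C(15) = 1 + C(14) + C(13) = 1 + 1219 + 753 = 1973
C(16) = 1 + C(15) + C(14) = 1 + 1973 + 1219 = 3193
C(17) = 1 + C(16) + C(15) = 1 + 3193 + 1973 = 5167
C(18) = 1 + C(17) + C(16) = 1 + 5167 + 3193 = 8361
C(19) = 1 + C(18) + C(17) = 1 + 8361 + 5167 = 13529
C(20) = 1 + C(19) + C(18) = 1 + 13529 + 8361 = 21891
C(21) = 1 + C(20) + C(19) = 1 + 21891 + 13529 = 35421
C(22) = 1 + C(21) + C(20) = 1 + 35421 + 21891 = 57313
C(23) = 1 + C(22) + C(21) = 1 + 57313 + 35421 = 92735
C(24) = 1 + C(23) + C(22) = 1 + 92735 + 57313 = 150049

150049


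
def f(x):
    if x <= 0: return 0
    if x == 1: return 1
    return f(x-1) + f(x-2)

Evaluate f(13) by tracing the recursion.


Computing f(13) bottom-up:
f(0) = 0
f(1) = 1
f(2) = f(1) + f(0) = 1 + 0 = 1
f(3) = f(2) + f(1) = 1 + 1 = 2
f(4) = f(3) + f(2) = 2 + 1 = 3
f(5) = f(4) + f(3) = 3 + 2 = 5
f(6) = f(5) + f(4) = 5 + 3 = 8
f(7) = f(6) + f(5) = 8 + 5 = 13
f(8) = f(7) + f(6) = 13 + 8 = 21
f(9) = f(8) + f(7) = 21 + 13 = 34
f(10) = f(9) + f(8) = 34 + 21 = 55
f(11) = f(10) + f(9) = 55 + 34 = 89
f(12) = f(11) + f(10) = 89 + 55 = 144
f(13) = f(12) + f(11) = 144 + 89 = 233

233


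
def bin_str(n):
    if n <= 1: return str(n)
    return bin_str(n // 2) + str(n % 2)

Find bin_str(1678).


bin_str(1678) = bin_str(839) + '0'
bin_str(839) = bin_str(419) + '1'
bin_str(419) = bin_str(209) + '1'
bin_str(209) = bin_str(104) + '1'
bin_str(104) = bin_str(52) + '0'
bin_str(52) = bin_str(26) + '0'
bin_str(26) = bin_str(13) + '0'
bin_str(13) = bin_str(6) + '1'
bin_str(6) = bin_str(3) + '0'
bin_str(3) = bin_str(1) + '1'
bin_str(1) = '1'  (base case)
Concatenating: '1' + '1' + '0' + '1' + '0' + '0' + '0' + '1' + '1' + '1' + '0' = '11010001110'

11010001110


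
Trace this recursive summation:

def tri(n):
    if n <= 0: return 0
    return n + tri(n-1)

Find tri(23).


tri(23)
= 23 + 22 + 21 + 20 + 19 + 18 + 17 + 16 + 15 + 14 + 13 + 12 + 11 + 10 + 9 + 8 + 7 + 6 + 5 + 4 + 3 + 2 + 1 + tri(0)
= 23 + 22 + 21 + 20 + 19 + 18 + 17 + 16 + 15 + 14 + 13 + 12 + 11 + 10 + 9 + 8 + 7 + 6 + 5 + 4 + 3 + 2 + 1 + 0
= 276

276


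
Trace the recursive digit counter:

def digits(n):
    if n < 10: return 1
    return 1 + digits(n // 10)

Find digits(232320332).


digits(232320332) = 1 + digits(23232033)
digits(23232033) = 1 + digits(2323203)
digits(2323203) = 1 + digits(232320)
digits(232320) = 1 + digits(23232)
digits(23232) = 1 + digits(2323)
digits(2323) = 1 + digits(232)
digits(232) = 1 + digits(23)
digits(23) = 1 + digits(2)
digits(2) = 1  (base case: 2 < 10)
Unwinding: 1 + 1 + 1 + 1 + 1 + 1 + 1 + 1 + 1 = 9

9


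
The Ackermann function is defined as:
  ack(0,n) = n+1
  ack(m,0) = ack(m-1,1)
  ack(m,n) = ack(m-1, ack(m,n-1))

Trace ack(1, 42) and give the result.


ack(1, 42) = ack(0, ack(1, 41))
  ack(1, 41) = ack(0, ack(1, 40))
    ack(1, 40) = ack(0, ack(1, 39))
      ack(1, 39) = ack(0, ack(1, 38))
        ack(1, 38) = ack(0, ack(1, 37))
          ack(1, 37) = ack(0, ack(1, 36))
          ack(1, 36) = ack(0, ack(1, 35))
          ack(1, 35) = ack(0, ack(1, 34))
          ack(1, 34) = ack(0, ack(1, 33))
          ack(1, 33) = ack(0, ack(1, 32))
          ack(1, 32) = ack(0, ack(1, 31))
          ack(1, 31) = ack(0, ack(1, 30))
          ack(1, 30) = ack(0, ack(1, 29))
          ack(1, 29) = ack(0, ack(1, 28))
          ack(1, 28) = ack(0, ack(1, 27))
          ack(1, 27) = ack(0, ack(1, 26))
          ack(1, 26) = ack(0, ack(1, 25))
          ack(1, 25) = ack(0, ack(1, 24))
          ack(1, 24) = ack(0, ack(1, 23))
          ack(1, 23) = ack(0, ack(1, 22))
          ack(1, 22) = ack(0, ack(1, 21))
          ack(1, 21) = ack(0, ack(1, 20))
          ack(1, 20) = ack(0, ack(1, 19))
          ack(1, 19) = ack(0, ack(1, 18))
          ack(1, 18) = ack(0, ack(1, 17))
... (trace truncated)
Result: ack(1, 42) = 44

44


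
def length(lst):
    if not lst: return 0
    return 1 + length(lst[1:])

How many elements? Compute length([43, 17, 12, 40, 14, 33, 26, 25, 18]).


length([43, 17, 12, 40, 14, 33, 26, 25, 18]) = 1 + length([17, 12, 40, 14, 33, 26, 25, 18])
length([17, 12, 40, 14, 33, 26, 25, 18]) = 1 + length([12, 40, 14, 33, 26, 25, 18])
length([12, 40, 14, 33, 26, 25, 18]) = 1 + length([40, 14, 33, 26, 25, 18])
length([40, 14, 33, 26, 25, 18]) = 1 + length([14, 33, 26, 25, 18])
length([14, 33, 26, 25, 18]) = 1 + length([33, 26, 25, 18])
length([33, 26, 25, 18]) = 1 + length([26, 25, 18])
length([26, 25, 18]) = 1 + length([25, 18])
length([25, 18]) = 1 + length([18])
length([18]) = 1 + length([])
length([]) = 0  (base case)
Unwinding: 1 + 1 + 1 + 1 + 1 + 1 + 1 + 1 + 1 + 0 = 9

9


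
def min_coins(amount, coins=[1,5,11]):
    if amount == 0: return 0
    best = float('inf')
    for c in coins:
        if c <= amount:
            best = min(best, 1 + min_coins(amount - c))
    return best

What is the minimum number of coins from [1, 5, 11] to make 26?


Building up with DP:
min_coins(0) = 0
min_coins(1) = min(1+min_coins(0)=1+0=1) = 1
min_coins(2) = min(1+min_coins(1)=1+1=2) = 2
min_coins(3) = min(1+min_coins(2)=1+2=3) = 3
min_coins(4) = min(1+min_coins(3)=1+3=4) = 4
min_coins(5) = min(1+min_coins(4)=1+4=5, 1+min_coins(0)=1+0=1) = 1
min_coins(6) = min(1+min_coins(5)=1+1=2, 1+min_coins(1)=1+1=2) = 2
min_coins(7) = min(1+min_coins(6)=1+2=3, 1+min_coins(2)=1+2=3) = 3
min_coins(8) = min(1+min_coins(7)=1+3=4, 1+min_coins(3)=1+3=4) = 4
min_coins(9) = min(1+min_coins(8)=1+4=5, 1+min_coins(4)=1+4=5) = 5
min_coins(10) = min(1+min_coins(9)=1+5=6, 1+min_coins(5)=1+1=2) = 2
min_coins(11) = min(1+min_coins(10)=1+2=3, 1+min_coins(6)=1+2=3, 1+min_coins(0)=1+0=1) = 1
min_coins(12) = min(1+min_coins(11)=1+1=2, 1+min_coins(7)=1+3=4, 1+min_coins(1)=1+1=2) = 2
min_coins(13) = min(1+min_coins(12)=1+2=3, 1+min_coins(8)=1+4=5, 1+min_coins(2)=1+2=3) = 3
min_coins(14) = min(1+min_coins(13)=1+3=4, 1+min_coins(9)=1+5=6, 1+min_coins(3)=1+3=4) = 4
min_coins(15) = min(1+min_coins(14)=1+4=5, 1+min_coins(10)=1+2=3, 1+min_coins(4)=1+4=5) = 3
min_coins(16) = min(1+min_coins(15)=1+3=4, 1+min_coins(11)=1+1=2, 1+min_coins(5)=1+1=2) = 2
min_coins(17) = min(1+min_coins(16)=1+2=3, 1+min_coins(12)=1+2=3, 1+min_coins(6)=1+2=3) = 3
min_coins(18) = min(1+min_coins(17)=1+3=4, 1+min_coins(13)=1+3=4, 1+min_coins(7)=1+3=4) = 4
min_coins(19) = min(1+min_coins(18)=1+4=5, 1+min_coins(14)=1+4=5, 1+min_coins(8)=1+4=5) = 5
min_coins(20) = min(1+min_coins(19)=1+5=6, 1+min_coins(15)=1+3=4, 1+min_coins(9)=1+5=6) = 4
min_coins(21) = min(1+min_coins(20)=1+4=5, 1+min_coins(16)=1+2=3, 1+min_coins(10)=1+2=3) = 3
min_coins(22) = min(1+min_coins(21)=1+3=4, 1+min_coins(17)=1+3=4, 1+min_coins(11)=1+1=2) = 2
min_coins(23) = min(1+min_coins(22)=1+2=3, 1+min_coins(18)=1+4=5, 1+min_coins(12)=1+2=3) = 3
min_coins(24) = min(1+min_coins(23)=1+3=4, 1+min_coins(19)=1+5=6, 1+min_coins(13)=1+3=4) = 4
min_coins(25) = min(1+min_coins(24)=1+4=5, 1+min_coins(20)=1+4=5, 1+min_coins(14)=1+4=5) = 5
min_coins(26) = min(1+min_coins(25)=1+5=6, 1+min_coins(21)=1+3=4, 1+min_coins(15)=1+3=4) = 4

4


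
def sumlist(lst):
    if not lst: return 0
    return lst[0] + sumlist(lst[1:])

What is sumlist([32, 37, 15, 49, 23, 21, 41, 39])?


sumlist([32, 37, 15, 49, 23, 21, 41, 39]) = 32 + sumlist([37, 15, 49, 23, 21, 41, 39])
sumlist([37, 15, 49, 23, 21, 41, 39]) = 37 + sumlist([15, 49, 23, 21, 41, 39])
sumlist([15, 49, 23, 21, 41, 39]) = 15 + sumlist([49, 23, 21, 41, 39])
sumlist([49, 23, 21, 41, 39]) = 49 + sumlist([23, 21, 41, 39])
sumlist([23, 21, 41, 39]) = 23 + sumlist([21, 41, 39])
sumlist([21, 41, 39]) = 21 + sumlist([41, 39])
sumlist([41, 39]) = 41 + sumlist([39])
sumlist([39]) = 39 + sumlist([])
sumlist([]) = 0  (base case)
Total: 32 + 37 + 15 + 49 + 23 + 21 + 41 + 39 + 0 = 257

257


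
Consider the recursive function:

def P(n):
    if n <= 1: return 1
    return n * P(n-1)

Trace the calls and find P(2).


P(2)
= 2 * P(1)
= 2 * 1
= 2

2


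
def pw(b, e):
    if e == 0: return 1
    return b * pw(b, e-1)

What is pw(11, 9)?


pw(11, 9)
= 11 * pw(11, 8)
= 11 * 11 * pw(11, 7)
= 11 * 11 * 11 * pw(11, 6)
= 11 * 11 * 11 * 11 * pw(11, 5)
= 11 * 11 * 11 * 11 * 11 * pw(11, 4)
= 11 * 11 * 11 * 11 * 11 * 11 * pw(11, 3)
= 11 * 11 * 11 * 11 * 11 * 11 * 11 * pw(11, 2)
= 11 * 11 * 11 * 11 * 11 * 11 * 11 * 11 * pw(11, 1)
= 11 * 11 * 11 * 11 * 11 * 11 * 11 * 11 * 11 * pw(11, 0)
= 11 * 11 * 11 * 11 * 11 * 11 * 11 * 11 * 11 * 1
= 2357947691

2357947691


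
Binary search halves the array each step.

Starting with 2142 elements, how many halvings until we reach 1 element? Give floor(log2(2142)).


2142 / 2 = 1071
1071 / 2 = 535
535 / 2 = 267
267 / 2 = 133
133 / 2 = 66
66 / 2 = 33
33 / 2 = 16
16 / 2 = 8
8 / 2 = 4
4 / 2 = 2
2 / 2 = 1
Reached 1 after 11 halvings

11


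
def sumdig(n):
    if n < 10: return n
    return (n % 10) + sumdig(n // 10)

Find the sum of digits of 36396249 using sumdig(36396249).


sumdig(36396249) = 9 + sumdig(3639624)
sumdig(3639624) = 4 + sumdig(363962)
sumdig(363962) = 2 + sumdig(36396)
sumdig(36396) = 6 + sumdig(3639)
sumdig(3639) = 9 + sumdig(363)
sumdig(363) = 3 + sumdig(36)
sumdig(36) = 6 + sumdig(3)
sumdig(3) = 3  (base case)
Total: 9 + 4 + 2 + 6 + 9 + 3 + 6 + 3 = 42

42


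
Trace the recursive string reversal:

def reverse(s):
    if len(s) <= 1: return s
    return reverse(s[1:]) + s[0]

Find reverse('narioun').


reverse('narioun') = reverse('arioun') + 'n'
reverse('arioun') = reverse('rioun') + 'a'
reverse('rioun') = reverse('ioun') + 'r'
reverse('ioun') = reverse('oun') + 'i'
reverse('oun') = reverse('un') + 'o'
reverse('un') = reverse('n') + 'u'
reverse('n') = 'n'  (base case)
Concatenating: 'n' + 'u' + 'o' + 'i' + 'r' + 'a' + 'n' = 'nuoiran'

nuoiran


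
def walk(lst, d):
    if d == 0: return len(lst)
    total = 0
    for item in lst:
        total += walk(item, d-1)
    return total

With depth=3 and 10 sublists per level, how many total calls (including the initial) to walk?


At depth 0 (root): 1 call
At depth 1: each of 1 parents calls walk on 10 children = 10 calls
At depth 2: each of 10 parents calls walk on 10 children = 100 calls
At depth 3: each of 100 parents calls walk on 10 children = 1000 calls
Total: 1 + 10 + 100 + 1000 = 1111

1111


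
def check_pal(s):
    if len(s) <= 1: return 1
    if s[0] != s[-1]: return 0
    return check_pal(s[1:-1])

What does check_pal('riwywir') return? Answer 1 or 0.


check_pal('riwywir'): s[0]='r' == s[-1]='r' -> check check_pal('iwywi')
check_pal('iwywi'): s[0]='i' == s[-1]='i' -> check check_pal('wyw')
check_pal('wyw'): s[0]='w' == s[-1]='w' -> check check_pal('y')
check_pal('y'): len <= 1 -> return 1  (base case)
Result: 1 (palindrome)

1


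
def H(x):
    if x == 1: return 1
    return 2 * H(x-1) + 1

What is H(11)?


H(11) = 2 * H(10) + 1
H(10) = 2 * H(9) + 1
H(9) = 2 * H(8) + 1
H(8) = 2 * H(7) + 1
H(7) = 2 * H(6) + 1
H(6) = 2 * H(5) + 1
H(5) = 2 * H(4) + 1
H(4) = 2 * H(3) + 1
H(3) = 2 * H(2) + 1
H(2) = 2 * H(1) + 1
H(1) = 1  (base case)
H(2) = 2 * 1 + 1 = 3
H(3) = 2 * 3 + 1 = 7
H(4) = 2 * 7 + 1 = 15
H(5) = 2 * 15 + 1 = 31
H(6) = 2 * 31 + 1 = 63
H(7) = 2 * 63 + 1 = 127
H(8) = 2 * 127 + 1 = 255
H(9) = 2 * 255 + 1 = 511
H(10) = 2 * 511 + 1 = 1023
H(11) = 2 * 1023 + 1 = 2047

2047


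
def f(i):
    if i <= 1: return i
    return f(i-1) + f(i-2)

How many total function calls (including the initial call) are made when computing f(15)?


Let C(n) = total calls for f(n)
C(0) = 1, C(1) = 1
C(2) = 1 + C(1) + C(0) = 1 + 1 + 1 = 3
C(3) = 1 + C(2) + C(1) = 1 + 3 + 1 = 5
C(4) = 1 + C(3) + C(2) = 1 + 5 + 3 = 9
C(5) = 1 + C(4) + C(3) = 1 + 9 + 5 = 15
C(6) = 1 + C(5) + C(4) = 1 + 15 + 9 = 25
C(7) = 1 + C(6) + C(5) = 1 + 25 + 15 = 41
C(8) = 1 + C(7) + C(6) = 1 + 41 + 25 = 67
C(9) = 1 + C(8) + C(7) = 1 + 67 + 41 = 109
C(10) = 1 + C(9) + C(8) = 1 + 109 + 67 = 177
C(11) = 1 + C(10) + C(9) = 1 + 177 + 109 = 287
C(12) = 1 + C(11) + C(10) = 1 + 287 + 177 = 465
C(13) = 1 + C(12) + C(11) = 1 + 465 + 287 = 753
C(14) = 1 + C(13) + C(12) = 1 + 753 + 465 = 1219
C(15) = 1 + C(14) + C(13) = 1 + 1219 + 753 = 1973

1973


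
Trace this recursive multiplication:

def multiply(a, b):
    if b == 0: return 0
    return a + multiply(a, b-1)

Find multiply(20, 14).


multiply(20, 14) = 20 + multiply(20, 13)
multiply(20, 13) = 20 + multiply(20, 12)
multiply(20, 12) = 20 + multiply(20, 11)
multiply(20, 11) = 20 + multiply(20, 10)
multiply(20, 10) = 20 + multiply(20, 9)
multiply(20, 9) = 20 + multiply(20, 8)
multiply(20, 8) = 20 + multiply(20, 7)
multiply(20, 7) = 20 + multiply(20, 6)
multiply(20, 6) = 20 + multiply(20, 5)
multiply(20, 5) = 20 + multiply(20, 4)
multiply(20, 4) = 20 + multiply(20, 3)
multiply(20, 3) = 20 + multiply(20, 2)
multiply(20, 2) = 20 + multiply(20, 1)
multiply(20, 1) = 20 + multiply(20, 0)
multiply(20, 0) = 0  (base case)
Total: 20 + 20 + 20 + 20 + 20 + 20 + 20 + 20 + 20 + 20 + 20 + 20 + 20 + 20 + 0 = 280

280
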